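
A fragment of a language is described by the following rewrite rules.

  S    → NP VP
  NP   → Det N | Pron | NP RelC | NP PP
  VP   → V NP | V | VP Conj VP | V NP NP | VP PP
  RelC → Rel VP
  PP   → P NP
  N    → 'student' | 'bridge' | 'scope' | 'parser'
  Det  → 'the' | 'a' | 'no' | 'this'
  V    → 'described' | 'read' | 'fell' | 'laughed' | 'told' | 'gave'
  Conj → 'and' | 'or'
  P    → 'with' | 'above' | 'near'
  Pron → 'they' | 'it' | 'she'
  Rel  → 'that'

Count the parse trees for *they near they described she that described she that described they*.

Two of the 6 distinct bracketings:
[S [NP [NP [Pron they]] [PP [P near] [NP [Pron they]]]] [VP [V described] [NP [NP [Pron she]] [RelC [Rel that] [VP [V described] [NP [NP [Pron she]] [RelC [Rel that] [VP [V described] [NP [Pron they]]]]]]]]]]
[S [NP [NP [Pron they]] [PP [P near] [NP [Pron they]]]] [VP [V described] [NP [NP [Pron she]] [RelC [Rel that] [VP [V described] [NP [NP [Pron she]] [RelC [Rel that] [VP [V described]]]] [NP [Pron they]]]]]]]
The difference turns on whether VP → V is used at the relevant span, versus an alternative expansion of VP.

6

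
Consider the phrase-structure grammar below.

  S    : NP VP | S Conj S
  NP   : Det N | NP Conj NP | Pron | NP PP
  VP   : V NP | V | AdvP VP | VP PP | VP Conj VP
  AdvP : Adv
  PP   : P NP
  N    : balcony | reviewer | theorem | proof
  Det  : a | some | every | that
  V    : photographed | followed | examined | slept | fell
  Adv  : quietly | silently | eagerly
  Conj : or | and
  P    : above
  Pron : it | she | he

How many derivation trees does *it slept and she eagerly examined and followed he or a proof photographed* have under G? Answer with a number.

Two of the 4 distinct bracketings:
[S [S [NP [Pron it]] [VP [V slept]]] [Conj and] [S [S [NP [Pron she]] [VP [AdvP [Adv eagerly]] [VP [VP [V examined]] [Conj and] [VP [V followed] [NP [Pron he]]]]]] [Conj or] [S [NP [Det a] [N proof]] [VP [V photographed]]]]]
[S [S [NP [Pron it]] [VP [V slept]]] [Conj and] [S [S [NP [Pron she]] [VP [VP [AdvP [Adv eagerly]] [VP [V examined]]] [Conj and] [VP [V followed] [NP [Pron he]]]]] [Conj or] [S [NP [Det a] [N proof]] [VP [V photographed]]]]]
The trees differ in how a recursive rule is bracketed over the same span.

4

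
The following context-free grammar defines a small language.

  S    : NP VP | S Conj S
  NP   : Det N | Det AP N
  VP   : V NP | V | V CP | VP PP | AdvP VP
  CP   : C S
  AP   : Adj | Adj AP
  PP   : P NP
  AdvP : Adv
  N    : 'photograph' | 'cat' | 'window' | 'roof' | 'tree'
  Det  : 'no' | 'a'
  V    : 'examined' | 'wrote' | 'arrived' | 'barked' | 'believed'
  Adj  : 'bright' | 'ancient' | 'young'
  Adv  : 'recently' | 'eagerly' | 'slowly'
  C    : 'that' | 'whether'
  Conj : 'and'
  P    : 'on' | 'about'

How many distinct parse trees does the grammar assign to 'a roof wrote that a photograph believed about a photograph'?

The two bracketings:
[S [NP [Det a] [N roof]] [VP [V wrote] [CP [C that] [S [NP [Det a] [N photograph]] [VP [VP [V believed]] [PP [P about] [NP [Det a] [N photograph]]]]]]]]
[S [NP [Det a] [N roof]] [VP [VP [V wrote] [CP [C that] [S [NP [Det a] [N photograph]] [VP [V believed]]]]] [PP [P about] [NP [Det a] [N photograph]]]]]
The trees differ in how a recursive rule is bracketed over the same span.

2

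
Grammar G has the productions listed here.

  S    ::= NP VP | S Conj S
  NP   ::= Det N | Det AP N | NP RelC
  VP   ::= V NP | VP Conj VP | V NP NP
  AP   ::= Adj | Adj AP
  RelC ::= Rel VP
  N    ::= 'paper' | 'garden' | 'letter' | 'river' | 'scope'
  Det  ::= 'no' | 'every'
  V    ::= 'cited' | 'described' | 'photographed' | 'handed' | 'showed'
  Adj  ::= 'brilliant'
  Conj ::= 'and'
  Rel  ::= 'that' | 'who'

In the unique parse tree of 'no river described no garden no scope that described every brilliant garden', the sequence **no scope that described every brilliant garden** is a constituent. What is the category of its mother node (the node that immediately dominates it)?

VP

S
  NP
    Det: no
    N: river
  VP
    V: described
    NP
      Det: no
      N: garden
    NP
      NP
        Det: no
        N: scope
      RelC
        Rel: that
        VP
          V: described
          NP
            Det: every
            AP
              Adj: brilliant
            N: garden
The span 'no scope that described every brilliant garden' is the NP node built by NP → NP RelC.
Its mother is the VP built by VP → V NP NP.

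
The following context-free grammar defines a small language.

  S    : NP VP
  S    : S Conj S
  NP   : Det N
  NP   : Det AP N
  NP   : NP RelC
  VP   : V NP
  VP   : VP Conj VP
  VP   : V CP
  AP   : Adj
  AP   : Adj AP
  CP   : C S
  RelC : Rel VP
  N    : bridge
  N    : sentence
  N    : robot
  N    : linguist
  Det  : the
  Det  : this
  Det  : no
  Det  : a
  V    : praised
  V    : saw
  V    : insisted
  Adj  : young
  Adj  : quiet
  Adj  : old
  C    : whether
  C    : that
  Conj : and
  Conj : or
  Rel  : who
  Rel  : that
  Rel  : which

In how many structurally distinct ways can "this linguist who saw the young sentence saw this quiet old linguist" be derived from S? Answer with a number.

[S [NP [NP [Det this] [N linguist]] [RelC [Rel who] [VP [V saw] [NP [Det the] [AP [Adj young]] [N sentence]]]]] [VP [V saw] [NP [Det this] [AP [Adj quiet] [AP [Adj old]]] [N linguist]]]]
No rule offers an alternative attachment or grouping for any span, so this is the only derivation.

1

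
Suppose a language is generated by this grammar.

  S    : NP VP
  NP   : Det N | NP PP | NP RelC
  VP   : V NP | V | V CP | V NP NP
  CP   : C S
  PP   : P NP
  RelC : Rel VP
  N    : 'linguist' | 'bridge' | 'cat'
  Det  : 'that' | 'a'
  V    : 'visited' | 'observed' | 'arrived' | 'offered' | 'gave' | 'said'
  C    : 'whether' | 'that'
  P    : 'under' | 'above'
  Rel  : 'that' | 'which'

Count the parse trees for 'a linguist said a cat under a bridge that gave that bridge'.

4

Two of the 4 distinct bracketings:
[S [NP [Det a] [N linguist]] [VP [V said] [NP [NP [Det a] [N cat]] [PP [P under] [NP [NP [Det a] [N bridge]] [RelC [Rel that] [VP [V gave] [NP [Det that] [N bridge]]]]]]]]]
[S [NP [Det a] [N linguist]] [VP [V said] [NP [NP [NP [Det a] [N cat]] [PP [P under] [NP [Det a] [N bridge]]]] [RelC [Rel that] [VP [V gave] [NP [Det that] [N bridge]]]]]]]
The trees differ in how a recursive rule is bracketed over the same span.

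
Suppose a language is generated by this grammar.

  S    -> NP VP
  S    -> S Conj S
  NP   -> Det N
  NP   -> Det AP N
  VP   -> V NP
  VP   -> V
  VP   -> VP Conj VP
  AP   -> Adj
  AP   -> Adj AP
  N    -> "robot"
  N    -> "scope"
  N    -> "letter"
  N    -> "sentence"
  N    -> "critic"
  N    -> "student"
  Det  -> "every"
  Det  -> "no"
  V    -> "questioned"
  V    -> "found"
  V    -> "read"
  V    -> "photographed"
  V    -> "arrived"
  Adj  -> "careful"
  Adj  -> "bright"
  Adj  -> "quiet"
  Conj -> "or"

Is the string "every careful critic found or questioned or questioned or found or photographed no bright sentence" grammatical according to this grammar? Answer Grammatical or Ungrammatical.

Grammatical

S
  NP
    Det: every
    AP
      Adj: careful
    N: critic
  VP
    VP
      V: found
    Conj: or
    VP
      VP
        V: questioned
      Conj: or
      VP
        VP
          V: questioned
        Conj: or
        VP
          VP
            V: found
          Conj: or
          VP
            V: photographed
            NP
              Det: no
              AP
                Adj: bright
              N: sentence
Every word is introduced by a lexical rule and the phrasal rules combine the resulting categories into a single S.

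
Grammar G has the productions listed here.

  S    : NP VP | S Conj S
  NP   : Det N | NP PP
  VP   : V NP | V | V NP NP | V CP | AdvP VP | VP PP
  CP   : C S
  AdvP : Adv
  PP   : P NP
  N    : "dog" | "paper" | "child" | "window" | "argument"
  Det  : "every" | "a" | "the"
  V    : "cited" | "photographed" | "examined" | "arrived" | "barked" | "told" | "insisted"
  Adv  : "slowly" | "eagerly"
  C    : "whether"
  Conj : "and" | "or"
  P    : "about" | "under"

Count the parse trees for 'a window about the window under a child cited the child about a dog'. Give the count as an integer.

Two of the 4 distinct bracketings:
[S [NP [NP [Det a] [N window]] [PP [P about] [NP [NP [Det the] [N window]] [PP [P under] [NP [Det a] [N child]]]]]] [VP [V cited] [NP [NP [Det the] [N child]] [PP [P about] [NP [Det a] [N dog]]]]]]
[S [NP [NP [Det a] [N window]] [PP [P about] [NP [NP [Det the] [N window]] [PP [P under] [NP [Det a] [N child]]]]]] [VP [VP [V cited] [NP [Det the] [N child]]] [PP [P about] [NP [Det a] [N dog]]]]]
The difference turns on whether VP → VP PP is used at the relevant span, versus an alternative expansion of VP.

4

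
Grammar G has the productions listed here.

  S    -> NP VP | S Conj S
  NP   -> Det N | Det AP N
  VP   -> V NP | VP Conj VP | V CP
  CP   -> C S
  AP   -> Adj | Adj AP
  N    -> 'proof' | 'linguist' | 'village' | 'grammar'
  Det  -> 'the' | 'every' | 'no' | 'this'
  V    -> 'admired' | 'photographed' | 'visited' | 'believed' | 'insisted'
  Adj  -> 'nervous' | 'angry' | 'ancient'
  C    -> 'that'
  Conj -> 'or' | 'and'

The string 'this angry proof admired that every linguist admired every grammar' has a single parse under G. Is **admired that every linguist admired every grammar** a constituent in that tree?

[S [NP [Det this] [AP [Adj angry]] [N proof]] [VP [V admired] [CP [C that] [S [NP [Det every] [N linguist]] [VP [V admired] [NP [Det every] [N grammar]]]]]]]
The words 'admired that every linguist admired every grammar' are exhaustively dominated by a single VP node (built by VP → V CP), so they form a constituent.

Yes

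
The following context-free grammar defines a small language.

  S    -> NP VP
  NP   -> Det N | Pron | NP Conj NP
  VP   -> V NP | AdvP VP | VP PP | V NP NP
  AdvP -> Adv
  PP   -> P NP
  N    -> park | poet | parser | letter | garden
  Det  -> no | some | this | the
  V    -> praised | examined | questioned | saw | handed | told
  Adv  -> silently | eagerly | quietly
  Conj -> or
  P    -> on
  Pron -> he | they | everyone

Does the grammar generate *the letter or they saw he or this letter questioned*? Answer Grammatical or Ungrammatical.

For S → NP VP, every NP-prefix leaves a non-VP remainder: after 'the letter' the remainder is not a VP; after 'the letter or they' the remainder is not a VP.

Ungrammatical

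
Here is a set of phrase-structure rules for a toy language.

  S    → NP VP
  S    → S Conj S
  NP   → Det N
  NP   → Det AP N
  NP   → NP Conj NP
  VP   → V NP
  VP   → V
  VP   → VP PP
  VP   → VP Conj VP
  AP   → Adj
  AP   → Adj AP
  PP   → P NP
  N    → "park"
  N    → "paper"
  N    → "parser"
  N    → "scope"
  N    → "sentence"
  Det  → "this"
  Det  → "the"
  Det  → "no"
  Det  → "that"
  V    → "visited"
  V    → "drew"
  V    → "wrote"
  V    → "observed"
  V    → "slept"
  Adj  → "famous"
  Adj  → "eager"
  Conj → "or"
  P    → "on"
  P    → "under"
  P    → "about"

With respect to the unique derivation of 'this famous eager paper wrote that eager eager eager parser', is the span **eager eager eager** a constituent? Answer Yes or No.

[S [NP [Det this] [AP [Adj famous] [AP [Adj eager]]] [N paper]] [VP [V wrote] [NP [Det that] [AP [Adj eager] [AP [Adj eager] [AP [Adj eager]]]] [N parser]]]]
The words 'eager eager eager' are exhaustively dominated by a single AP node (built by AP → Adj AP), so they form a constituent.

Yes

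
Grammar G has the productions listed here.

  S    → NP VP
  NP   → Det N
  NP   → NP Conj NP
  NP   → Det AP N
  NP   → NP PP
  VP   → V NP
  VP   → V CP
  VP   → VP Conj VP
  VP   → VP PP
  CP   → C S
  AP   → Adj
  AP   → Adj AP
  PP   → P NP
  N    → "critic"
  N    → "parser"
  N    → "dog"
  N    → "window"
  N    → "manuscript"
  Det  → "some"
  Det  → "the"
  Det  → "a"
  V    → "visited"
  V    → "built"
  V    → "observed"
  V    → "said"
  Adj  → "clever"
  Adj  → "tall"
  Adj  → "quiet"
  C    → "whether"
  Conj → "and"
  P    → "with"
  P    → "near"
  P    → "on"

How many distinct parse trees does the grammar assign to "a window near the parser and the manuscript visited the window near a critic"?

4

Two of the 4 distinct bracketings:
[S [NP [NP [NP [Det a] [N window]] [PP [P near] [NP [Det the] [N parser]]]] [Conj and] [NP [Det the] [N manuscript]]] [VP [V visited] [NP [NP [Det the] [N window]] [PP [P near] [NP [Det a] [N critic]]]]]]
[S [NP [NP [NP [Det a] [N window]] [PP [P near] [NP [Det the] [N parser]]]] [Conj and] [NP [Det the] [N manuscript]]] [VP [VP [V visited] [NP [Det the] [N window]]] [PP [P near] [NP [Det a] [N critic]]]]]
The difference turns on whether VP → VP PP is used at the relevant span, versus an alternative expansion of VP.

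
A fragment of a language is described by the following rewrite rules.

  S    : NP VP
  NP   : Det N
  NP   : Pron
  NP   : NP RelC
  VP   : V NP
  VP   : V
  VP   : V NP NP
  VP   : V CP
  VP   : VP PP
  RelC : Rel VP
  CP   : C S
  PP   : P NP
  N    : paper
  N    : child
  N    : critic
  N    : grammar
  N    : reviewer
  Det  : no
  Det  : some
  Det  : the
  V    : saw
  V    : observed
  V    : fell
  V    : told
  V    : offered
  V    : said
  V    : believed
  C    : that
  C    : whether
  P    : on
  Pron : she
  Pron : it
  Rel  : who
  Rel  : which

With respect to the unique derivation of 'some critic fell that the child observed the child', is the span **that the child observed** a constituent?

[S [NP [Det some] [N critic]] [VP [V fell] [CP [C that] [S [NP [Det the] [N child]] [VP [V observed] [NP [Det the] [N child]]]]]]]
The smallest constituent containing 'that the child observed' is the CP spanning 'that the child observed the child'; no single node in the tree dominates exactly the given words.

No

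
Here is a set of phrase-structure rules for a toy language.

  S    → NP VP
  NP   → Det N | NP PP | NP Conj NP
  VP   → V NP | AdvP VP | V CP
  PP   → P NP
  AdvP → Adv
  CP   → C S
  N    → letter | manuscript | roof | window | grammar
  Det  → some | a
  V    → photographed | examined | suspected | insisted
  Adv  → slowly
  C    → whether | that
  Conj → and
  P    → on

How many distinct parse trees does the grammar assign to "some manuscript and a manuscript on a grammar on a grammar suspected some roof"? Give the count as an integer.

5

Two of the 5 distinct bracketings:
[S [NP [NP [NP [Det some] [N manuscript]] [Conj and] [NP [Det a] [N manuscript]]] [PP [P on] [NP [NP [Det a] [N grammar]] [PP [P on] [NP [Det a] [N grammar]]]]]] [VP [V suspected] [NP [Det some] [N roof]]]]
[S [NP [NP [NP [NP [Det some] [N manuscript]] [Conj and] [NP [Det a] [N manuscript]]] [PP [P on] [NP [Det a] [N grammar]]]] [PP [P on] [NP [Det a] [N grammar]]]] [VP [V suspected] [NP [Det some] [N roof]]]]
The trees differ in how a recursive rule is bracketed over the same span.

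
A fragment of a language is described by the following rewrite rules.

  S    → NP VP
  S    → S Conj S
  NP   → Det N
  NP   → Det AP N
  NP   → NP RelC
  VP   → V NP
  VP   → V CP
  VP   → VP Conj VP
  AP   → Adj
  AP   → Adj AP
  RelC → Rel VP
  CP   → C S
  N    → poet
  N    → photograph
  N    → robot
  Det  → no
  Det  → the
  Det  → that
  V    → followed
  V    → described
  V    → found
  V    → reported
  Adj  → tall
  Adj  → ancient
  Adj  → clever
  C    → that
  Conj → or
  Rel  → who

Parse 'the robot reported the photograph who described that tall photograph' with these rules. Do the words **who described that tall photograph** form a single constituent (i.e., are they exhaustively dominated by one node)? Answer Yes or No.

Yes

[S [NP [Det the] [N robot]] [VP [V reported] [NP [NP [Det the] [N photograph]] [RelC [Rel who] [VP [V described] [NP [Det that] [AP [Adj tall]] [N photograph]]]]]]]
The words 'who described that tall photograph' are exhaustively dominated by a single RelC node (built by RelC → Rel VP), so they form a constituent.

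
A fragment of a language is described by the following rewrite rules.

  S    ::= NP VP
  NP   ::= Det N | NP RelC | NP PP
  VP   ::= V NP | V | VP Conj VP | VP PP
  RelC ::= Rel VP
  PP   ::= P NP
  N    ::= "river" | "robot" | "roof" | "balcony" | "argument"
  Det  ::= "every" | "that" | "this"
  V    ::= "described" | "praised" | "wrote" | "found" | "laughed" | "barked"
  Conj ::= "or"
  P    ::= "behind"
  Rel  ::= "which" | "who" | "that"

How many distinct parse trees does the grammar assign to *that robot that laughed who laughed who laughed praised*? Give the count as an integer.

[S [NP [NP [NP [NP [Det that] [N robot]] [RelC [Rel that] [VP [V laughed]]]] [RelC [Rel who] [VP [V laughed]]]] [RelC [Rel who] [VP [V laughed]]]] [VP [V praised]]]
No rule offers an alternative attachment or grouping for any span, so this is the only derivation.

1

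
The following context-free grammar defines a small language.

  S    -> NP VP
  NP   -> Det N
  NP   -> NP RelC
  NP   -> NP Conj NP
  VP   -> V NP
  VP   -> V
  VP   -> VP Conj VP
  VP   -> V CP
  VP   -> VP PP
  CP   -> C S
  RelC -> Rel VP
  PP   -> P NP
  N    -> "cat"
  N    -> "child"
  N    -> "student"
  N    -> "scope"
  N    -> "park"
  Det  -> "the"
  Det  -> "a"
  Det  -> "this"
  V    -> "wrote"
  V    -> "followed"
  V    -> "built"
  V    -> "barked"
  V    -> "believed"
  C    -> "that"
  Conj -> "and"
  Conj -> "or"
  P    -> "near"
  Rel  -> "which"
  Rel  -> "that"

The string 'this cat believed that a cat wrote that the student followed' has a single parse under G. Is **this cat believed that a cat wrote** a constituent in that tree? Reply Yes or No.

[S [NP [Det this] [N cat]] [VP [V believed] [CP [C that] [S [NP [Det a] [N cat]] [VP [V wrote] [CP [C that] [S [NP [Det the] [N student]] [VP [V followed]]]]]]]]]
The smallest constituent containing 'this cat believed that a cat wrote' is the S spanning 'this cat believed that a cat wrote that the student followed'; no single node in the tree dominates exactly the given words.

No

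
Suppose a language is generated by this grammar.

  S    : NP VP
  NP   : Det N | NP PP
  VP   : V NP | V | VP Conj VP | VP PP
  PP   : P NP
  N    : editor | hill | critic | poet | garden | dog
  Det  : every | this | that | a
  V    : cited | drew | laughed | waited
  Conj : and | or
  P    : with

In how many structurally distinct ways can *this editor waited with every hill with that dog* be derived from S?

2

The two bracketings:
[S [NP [Det this] [N editor]] [VP [VP [V waited]] [PP [P with] [NP [NP [Det every] [N hill]] [PP [P with] [NP [Det that] [N dog]]]]]]]
[S [NP [Det this] [N editor]] [VP [VP [VP [V waited]] [PP [P with] [NP [Det every] [N hill]]]] [PP [P with] [NP [Det that] [N dog]]]]]
The difference turns on whether NP → NP PP is used at the relevant span, versus an alternative expansion of NP.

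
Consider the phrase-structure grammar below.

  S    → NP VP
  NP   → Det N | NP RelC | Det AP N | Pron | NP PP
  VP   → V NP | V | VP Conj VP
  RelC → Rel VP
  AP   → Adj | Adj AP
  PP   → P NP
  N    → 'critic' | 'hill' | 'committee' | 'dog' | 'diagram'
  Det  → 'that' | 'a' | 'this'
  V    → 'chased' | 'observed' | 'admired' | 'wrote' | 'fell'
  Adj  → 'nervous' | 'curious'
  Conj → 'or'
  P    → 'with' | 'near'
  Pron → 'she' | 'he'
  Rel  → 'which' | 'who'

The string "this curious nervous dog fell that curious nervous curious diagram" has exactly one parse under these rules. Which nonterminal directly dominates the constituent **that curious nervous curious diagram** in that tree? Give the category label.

S
  NP
    Det: this
    AP
      Adj: curious
      AP
        Adj: nervous
    N: dog
  VP
    V: fell
    NP
      Det: that
      AP
        Adj: curious
        AP
          Adj: nervous
          AP
            Adj: curious
      N: diagram
The span 'that curious nervous curious diagram' is the NP node built by NP → Det AP N.
Its mother is the VP built by VP → V NP.

VP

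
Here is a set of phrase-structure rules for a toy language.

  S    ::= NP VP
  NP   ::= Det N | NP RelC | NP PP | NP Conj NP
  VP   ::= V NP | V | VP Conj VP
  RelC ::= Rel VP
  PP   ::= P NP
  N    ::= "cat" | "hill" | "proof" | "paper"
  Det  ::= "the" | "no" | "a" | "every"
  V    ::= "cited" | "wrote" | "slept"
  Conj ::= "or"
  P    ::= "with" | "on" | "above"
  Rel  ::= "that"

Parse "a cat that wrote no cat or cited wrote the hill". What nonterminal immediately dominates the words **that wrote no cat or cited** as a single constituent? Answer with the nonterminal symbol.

S
  NP
    NP
      Det: a
      N: cat
    RelC
      Rel: that
      VP
        VP
          V: wrote
          NP
            Det: no
            N: cat
        Conj: or
        VP
          V: cited
  VP
    V: wrote
    NP
      Det: the
      N: hill
The span 'that wrote no cat or cited' is the RelC node built by RelC → Rel VP.

RelC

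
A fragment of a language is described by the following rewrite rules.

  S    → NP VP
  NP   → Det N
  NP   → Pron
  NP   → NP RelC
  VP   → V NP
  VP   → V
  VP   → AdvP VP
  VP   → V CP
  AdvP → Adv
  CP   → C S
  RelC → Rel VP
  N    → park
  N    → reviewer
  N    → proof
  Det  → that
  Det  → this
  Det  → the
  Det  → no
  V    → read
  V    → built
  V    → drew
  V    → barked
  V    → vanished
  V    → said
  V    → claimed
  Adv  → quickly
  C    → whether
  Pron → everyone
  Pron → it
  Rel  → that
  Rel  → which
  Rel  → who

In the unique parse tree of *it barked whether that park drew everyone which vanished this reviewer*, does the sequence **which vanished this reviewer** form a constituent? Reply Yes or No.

[S [NP [Pron it]] [VP [V barked] [CP [C whether] [S [NP [Det that] [N park]] [VP [V drew] [NP [NP [Pron everyone]] [RelC [Rel which] [VP [V vanished] [NP [Det this] [N reviewer]]]]]]]]]]
The words 'which vanished this reviewer' are exhaustively dominated by a single RelC node (built by RelC → Rel VP), so they form a constituent.

Yes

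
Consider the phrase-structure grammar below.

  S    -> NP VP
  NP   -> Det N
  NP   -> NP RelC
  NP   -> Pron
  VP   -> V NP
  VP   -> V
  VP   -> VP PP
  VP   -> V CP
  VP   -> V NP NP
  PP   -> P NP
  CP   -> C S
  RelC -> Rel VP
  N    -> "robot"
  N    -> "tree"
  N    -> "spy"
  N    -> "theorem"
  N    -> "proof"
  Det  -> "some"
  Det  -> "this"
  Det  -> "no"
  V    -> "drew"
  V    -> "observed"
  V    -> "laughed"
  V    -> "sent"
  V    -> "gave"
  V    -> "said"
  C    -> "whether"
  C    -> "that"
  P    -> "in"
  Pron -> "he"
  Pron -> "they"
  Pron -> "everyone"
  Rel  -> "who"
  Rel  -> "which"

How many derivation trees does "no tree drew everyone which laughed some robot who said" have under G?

Two of the 3 distinct bracketings:
[S [NP [Det no] [N tree]] [VP [V drew] [NP [NP [Pron everyone]] [RelC [Rel which] [VP [V laughed] [NP [NP [Det some] [N robot]] [RelC [Rel who] [VP [V said]]]]]]]]]
[S [NP [Det no] [N tree]] [VP [V drew] [NP [NP [NP [Pron everyone]] [RelC [Rel which] [VP [V laughed] [NP [Det some] [N robot]]]]] [RelC [Rel who] [VP [V said]]]]]]
The trees differ in how a recursive rule is bracketed over the same span.

3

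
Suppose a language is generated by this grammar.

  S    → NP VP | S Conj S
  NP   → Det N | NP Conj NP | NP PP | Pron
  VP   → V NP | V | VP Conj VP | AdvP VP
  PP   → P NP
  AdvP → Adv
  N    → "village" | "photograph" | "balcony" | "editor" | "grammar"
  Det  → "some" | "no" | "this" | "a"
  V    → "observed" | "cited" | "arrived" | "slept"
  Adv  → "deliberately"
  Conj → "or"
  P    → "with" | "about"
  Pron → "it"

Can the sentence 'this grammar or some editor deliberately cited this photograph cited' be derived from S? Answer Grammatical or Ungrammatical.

For S → NP VP, every NP-prefix leaves a non-VP remainder: after 'this grammar' the remainder is not a VP; after 'this grammar or some editor' the remainder is not a VP. The alternative S rule S → S Conj S likewise has no satisfying split.

Ungrammatical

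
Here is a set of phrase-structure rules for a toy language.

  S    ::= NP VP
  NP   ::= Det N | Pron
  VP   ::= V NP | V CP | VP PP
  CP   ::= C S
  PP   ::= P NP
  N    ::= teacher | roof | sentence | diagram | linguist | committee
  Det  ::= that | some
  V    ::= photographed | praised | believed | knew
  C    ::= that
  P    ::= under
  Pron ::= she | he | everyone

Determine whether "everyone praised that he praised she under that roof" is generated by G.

S
  NP
    Pron: everyone
  VP
    V: praised
    CP
      C: that
      S
        NP
          Pron: he
        VP
          VP
            V: praised
            NP
              Pron: she
          PP
            P: under
            NP
              Det: that
              N: roof
The bracketing above is licensed at every node by one of the given productions, with S at the root.

Grammatical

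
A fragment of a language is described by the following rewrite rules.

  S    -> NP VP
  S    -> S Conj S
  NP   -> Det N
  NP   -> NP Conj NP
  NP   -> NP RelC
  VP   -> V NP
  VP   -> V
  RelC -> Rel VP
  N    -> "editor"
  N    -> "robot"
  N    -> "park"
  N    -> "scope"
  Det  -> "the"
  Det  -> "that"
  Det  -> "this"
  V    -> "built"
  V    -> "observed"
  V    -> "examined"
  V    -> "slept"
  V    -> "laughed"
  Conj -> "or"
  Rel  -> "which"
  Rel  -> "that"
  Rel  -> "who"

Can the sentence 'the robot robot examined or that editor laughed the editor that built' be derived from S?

An N word can never sit immediately before an N word in any string this grammar generates, so the substring 'robot robot' rules out a derivation.

Ungrammatical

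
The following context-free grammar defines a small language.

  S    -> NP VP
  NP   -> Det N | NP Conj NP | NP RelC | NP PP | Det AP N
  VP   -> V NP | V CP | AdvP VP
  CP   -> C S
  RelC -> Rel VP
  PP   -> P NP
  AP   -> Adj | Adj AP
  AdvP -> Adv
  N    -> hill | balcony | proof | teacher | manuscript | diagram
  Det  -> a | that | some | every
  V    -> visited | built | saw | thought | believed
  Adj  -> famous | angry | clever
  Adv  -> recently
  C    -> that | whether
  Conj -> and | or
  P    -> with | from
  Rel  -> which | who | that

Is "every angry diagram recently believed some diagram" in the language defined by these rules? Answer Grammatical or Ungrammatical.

Grammatical

S
  NP
    Det: every
    AP
      Adj: angry
    N: diagram
  VP
    AdvP
      Adv: recently
    VP
      V: believed
      NP
        Det: some
        N: diagram
Each bracket corresponds to one application of a listed rule, so the string is derivable from S.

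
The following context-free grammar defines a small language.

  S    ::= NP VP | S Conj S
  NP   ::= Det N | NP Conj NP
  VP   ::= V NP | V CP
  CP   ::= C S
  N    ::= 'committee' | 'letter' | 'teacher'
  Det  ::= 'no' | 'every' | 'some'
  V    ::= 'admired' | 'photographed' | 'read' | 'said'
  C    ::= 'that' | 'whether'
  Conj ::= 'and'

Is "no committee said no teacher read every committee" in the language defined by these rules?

For S → NP VP, the only prefix that parses as NP is 'no committee', but the remainder 'said no teacher read every committee' is not a VP under these rules. The alternative S rule S → S Conj S likewise has no satisfying split.

Ungrammatical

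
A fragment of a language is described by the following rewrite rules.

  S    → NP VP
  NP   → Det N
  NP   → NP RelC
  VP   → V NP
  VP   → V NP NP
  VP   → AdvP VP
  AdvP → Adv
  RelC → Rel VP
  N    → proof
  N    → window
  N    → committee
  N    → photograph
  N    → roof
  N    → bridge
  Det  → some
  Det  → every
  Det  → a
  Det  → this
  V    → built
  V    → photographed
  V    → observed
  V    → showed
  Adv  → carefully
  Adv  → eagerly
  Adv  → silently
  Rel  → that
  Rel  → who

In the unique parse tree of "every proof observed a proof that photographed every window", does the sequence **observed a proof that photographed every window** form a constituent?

[S [NP [Det every] [N proof]] [VP [V observed] [NP [NP [Det a] [N proof]] [RelC [Rel that] [VP [V photographed] [NP [Det every] [N window]]]]]]]
The words 'observed a proof that photographed every window' are exhaustively dominated by a single VP node (built by VP → V NP), so they form a constituent.

Yes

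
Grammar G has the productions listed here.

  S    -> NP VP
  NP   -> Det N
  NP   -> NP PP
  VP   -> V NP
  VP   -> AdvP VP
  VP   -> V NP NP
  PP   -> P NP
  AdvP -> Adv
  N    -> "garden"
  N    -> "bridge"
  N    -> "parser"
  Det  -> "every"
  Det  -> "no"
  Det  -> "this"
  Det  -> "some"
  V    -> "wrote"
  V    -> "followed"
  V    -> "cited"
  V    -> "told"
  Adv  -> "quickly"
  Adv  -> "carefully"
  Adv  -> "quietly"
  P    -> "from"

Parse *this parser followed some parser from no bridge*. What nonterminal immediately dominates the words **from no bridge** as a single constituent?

[S [NP [Det this] [N parser]] [VP [V followed] [NP [NP [Det some] [N parser]] [PP [P from] [NP [Det no] [N bridge]]]]]]
The span 'from no bridge' is the PP node built by PP → P NP.

PP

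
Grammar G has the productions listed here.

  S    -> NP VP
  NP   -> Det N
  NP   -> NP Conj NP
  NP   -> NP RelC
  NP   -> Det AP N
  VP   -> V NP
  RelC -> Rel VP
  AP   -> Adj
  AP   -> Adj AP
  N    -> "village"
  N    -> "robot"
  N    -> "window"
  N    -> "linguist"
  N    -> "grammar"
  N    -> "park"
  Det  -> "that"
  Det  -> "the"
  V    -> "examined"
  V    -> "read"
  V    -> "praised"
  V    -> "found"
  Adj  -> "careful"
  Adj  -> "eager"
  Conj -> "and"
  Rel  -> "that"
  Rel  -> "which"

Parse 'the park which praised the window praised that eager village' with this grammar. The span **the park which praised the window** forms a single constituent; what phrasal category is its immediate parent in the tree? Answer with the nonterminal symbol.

S

S
  NP
    NP
      Det: the
      N: park
    RelC
      Rel: which
      VP
        V: praised
        NP
          Det: the
          N: window
  VP
    V: praised
    NP
      Det: that
      AP
        Adj: eager
      N: village
The span 'the park which praised the window' is the NP node built by NP → NP RelC.
Its mother is the S built by S → NP VP.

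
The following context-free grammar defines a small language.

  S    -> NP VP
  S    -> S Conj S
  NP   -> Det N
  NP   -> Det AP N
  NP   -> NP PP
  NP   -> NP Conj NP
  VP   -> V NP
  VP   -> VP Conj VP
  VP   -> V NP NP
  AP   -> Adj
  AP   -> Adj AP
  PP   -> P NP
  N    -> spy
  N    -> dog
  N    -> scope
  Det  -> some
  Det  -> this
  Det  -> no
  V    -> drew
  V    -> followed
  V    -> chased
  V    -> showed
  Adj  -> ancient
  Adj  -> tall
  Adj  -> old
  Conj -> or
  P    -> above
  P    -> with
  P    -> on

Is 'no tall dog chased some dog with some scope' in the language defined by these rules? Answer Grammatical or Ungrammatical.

S
  NP
    Det: no
    AP
      Adj: tall
    N: dog
  VP
    V: chased
    NP
      NP
        Det: some
        N: dog
      PP
        P: with
        NP
          Det: some
          N: scope
The bracketing above is licensed at every node by one of the given productions, with S at the root.

Grammatical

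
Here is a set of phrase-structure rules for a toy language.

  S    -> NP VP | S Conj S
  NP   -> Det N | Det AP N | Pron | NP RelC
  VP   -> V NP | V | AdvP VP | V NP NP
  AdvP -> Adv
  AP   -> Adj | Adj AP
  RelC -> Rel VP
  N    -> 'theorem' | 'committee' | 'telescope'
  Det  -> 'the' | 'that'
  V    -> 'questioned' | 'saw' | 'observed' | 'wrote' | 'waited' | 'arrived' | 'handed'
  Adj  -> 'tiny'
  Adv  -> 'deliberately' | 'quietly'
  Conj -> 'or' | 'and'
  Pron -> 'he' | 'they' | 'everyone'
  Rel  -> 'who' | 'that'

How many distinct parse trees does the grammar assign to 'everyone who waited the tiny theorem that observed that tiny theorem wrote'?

3

Two of the 3 distinct bracketings:
[S [NP [NP [Pron everyone]] [RelC [Rel who] [VP [V waited] [NP [NP [Det the] [AP [Adj tiny]] [N theorem]] [RelC [Rel that] [VP [V observed] [NP [Det that] [AP [Adj tiny]] [N theorem]]]]]]]] [VP [V wrote]]]
[S [NP [NP [Pron everyone]] [RelC [Rel who] [VP [V waited] [NP [NP [Det the] [AP [Adj tiny]] [N theorem]] [RelC [Rel that] [VP [V observed]]]] [NP [Det that] [AP [Adj tiny]] [N theorem]]]]] [VP [V wrote]]]
The difference turns on whether VP → V NP is used at the relevant span, versus an alternative expansion of VP.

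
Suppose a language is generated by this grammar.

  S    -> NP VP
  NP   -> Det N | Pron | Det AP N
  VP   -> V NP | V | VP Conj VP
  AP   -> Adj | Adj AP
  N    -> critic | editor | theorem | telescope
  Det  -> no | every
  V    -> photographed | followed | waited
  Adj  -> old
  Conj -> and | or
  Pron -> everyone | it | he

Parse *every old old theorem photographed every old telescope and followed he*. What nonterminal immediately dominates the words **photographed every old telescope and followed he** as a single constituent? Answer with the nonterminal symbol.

VP

S
  NP
    Det: every
    AP
      Adj: old
      AP
        Adj: old
    N: theorem
  VP
    VP
      V: photographed
      NP
        Det: every
        AP
          Adj: old
        N: telescope
    Conj: and
    VP
      V: followed
      NP
        Pron: he
The span 'photographed every old telescope and followed he' is the VP node built by VP → VP Conj VP.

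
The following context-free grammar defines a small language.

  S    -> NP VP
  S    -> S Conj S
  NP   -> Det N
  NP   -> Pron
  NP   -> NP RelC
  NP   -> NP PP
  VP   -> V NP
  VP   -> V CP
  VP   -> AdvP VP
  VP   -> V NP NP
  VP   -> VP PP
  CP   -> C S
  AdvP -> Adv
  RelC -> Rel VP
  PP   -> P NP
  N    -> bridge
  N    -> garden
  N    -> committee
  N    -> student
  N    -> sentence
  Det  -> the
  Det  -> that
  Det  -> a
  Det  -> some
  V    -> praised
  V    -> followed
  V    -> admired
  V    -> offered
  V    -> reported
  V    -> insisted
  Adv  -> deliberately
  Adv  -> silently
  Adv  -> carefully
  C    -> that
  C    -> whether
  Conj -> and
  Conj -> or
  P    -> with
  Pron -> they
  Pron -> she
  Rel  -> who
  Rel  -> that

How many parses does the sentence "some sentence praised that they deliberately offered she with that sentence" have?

4

Two of the 4 distinct bracketings:
[S [NP [Det some] [N sentence]] [VP [V praised] [CP [C that] [S [NP [Pron they]] [VP [AdvP [Adv deliberately]] [VP [V offered] [NP [NP [Pron she]] [PP [P with] [NP [Det that] [N sentence]]]]]]]]]]
[S [NP [Det some] [N sentence]] [VP [V praised] [CP [C that] [S [NP [Pron they]] [VP [AdvP [Adv deliberately]] [VP [VP [V offered] [NP [Pron she]]] [PP [P with] [NP [Det that] [N sentence]]]]]]]]]
The difference turns on whether NP → NP PP is used at the relevant span, versus an alternative expansion of NP.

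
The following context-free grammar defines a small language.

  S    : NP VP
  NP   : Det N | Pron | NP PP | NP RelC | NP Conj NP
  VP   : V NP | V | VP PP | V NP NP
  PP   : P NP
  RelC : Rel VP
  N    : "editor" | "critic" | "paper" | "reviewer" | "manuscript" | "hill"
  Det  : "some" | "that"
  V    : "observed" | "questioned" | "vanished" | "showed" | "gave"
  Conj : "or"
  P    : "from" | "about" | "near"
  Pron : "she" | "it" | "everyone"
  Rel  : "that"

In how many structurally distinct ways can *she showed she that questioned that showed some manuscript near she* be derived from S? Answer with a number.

6

Two of the 6 distinct bracketings:
[S [NP [Pron she]] [VP [V showed] [NP [NP [NP [NP [Pron she]] [RelC [Rel that] [VP [V questioned]]]] [RelC [Rel that] [VP [V showed] [NP [Det some] [N manuscript]]]]] [PP [P near] [NP [Pron she]]]]]]
[S [NP [Pron she]] [VP [V showed] [NP [NP [NP [Pron she]] [RelC [Rel that] [VP [V questioned]]]] [RelC [Rel that] [VP [V showed] [NP [NP [Det some] [N manuscript]] [PP [P near] [NP [Pron she]]]]]]]]]
The trees differ in how a recursive rule is bracketed over the same span.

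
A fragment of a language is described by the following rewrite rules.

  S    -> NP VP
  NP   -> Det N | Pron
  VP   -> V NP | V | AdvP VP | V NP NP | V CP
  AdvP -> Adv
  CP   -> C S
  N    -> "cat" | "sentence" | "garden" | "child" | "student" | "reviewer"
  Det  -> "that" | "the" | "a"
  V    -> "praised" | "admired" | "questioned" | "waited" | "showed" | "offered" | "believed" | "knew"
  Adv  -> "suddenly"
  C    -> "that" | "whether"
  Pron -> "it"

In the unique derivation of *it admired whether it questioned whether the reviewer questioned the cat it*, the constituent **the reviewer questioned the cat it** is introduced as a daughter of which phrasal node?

[S [NP [Pron it]] [VP [V admired] [CP [C whether] [S [NP [Pron it]] [VP [V questioned] [CP [C whether] [S [NP [Det the] [N reviewer]] [VP [V questioned] [NP [Det the] [N cat]] [NP [Pron it]]]]]]]]]]
The span 'the reviewer questioned the cat it' is the S node built by S → NP VP.
Its mother is the CP built by CP → C S.

CP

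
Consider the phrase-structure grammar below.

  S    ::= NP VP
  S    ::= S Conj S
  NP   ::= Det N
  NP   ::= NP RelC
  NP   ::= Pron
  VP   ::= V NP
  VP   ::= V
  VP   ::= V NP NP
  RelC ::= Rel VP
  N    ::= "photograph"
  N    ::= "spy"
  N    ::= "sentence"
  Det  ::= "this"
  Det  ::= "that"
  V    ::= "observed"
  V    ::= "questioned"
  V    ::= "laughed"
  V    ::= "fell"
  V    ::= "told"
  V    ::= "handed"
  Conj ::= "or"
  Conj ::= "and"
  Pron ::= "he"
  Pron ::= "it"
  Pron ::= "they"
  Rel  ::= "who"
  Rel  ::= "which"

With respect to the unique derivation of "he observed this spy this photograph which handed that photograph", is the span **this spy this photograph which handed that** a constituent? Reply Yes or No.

[S [NP [Pron he]] [VP [V observed] [NP [Det this] [N spy]] [NP [NP [Det this] [N photograph]] [RelC [Rel which] [VP [V handed] [NP [Det that] [N photograph]]]]]]]
The smallest constituent containing 'this spy this photograph which handed that' is the VP spanning 'observed this spy this photograph which handed that photograph'; no single node in the tree dominates exactly the given words.

No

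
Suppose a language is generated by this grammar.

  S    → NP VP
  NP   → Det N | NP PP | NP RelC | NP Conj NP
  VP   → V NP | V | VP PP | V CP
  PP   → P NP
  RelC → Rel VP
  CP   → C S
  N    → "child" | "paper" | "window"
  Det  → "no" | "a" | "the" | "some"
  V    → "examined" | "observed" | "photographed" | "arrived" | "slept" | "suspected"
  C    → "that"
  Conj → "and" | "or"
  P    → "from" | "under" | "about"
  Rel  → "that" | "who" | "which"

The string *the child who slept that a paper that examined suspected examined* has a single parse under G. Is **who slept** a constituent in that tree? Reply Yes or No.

No

[S [NP [NP [Det the] [N child]] [RelC [Rel who] [VP [V slept] [CP [C that] [S [NP [NP [Det a] [N paper]] [RelC [Rel that] [VP [V examined]]]] [VP [V suspected]]]]]]] [VP [V examined]]]
The smallest constituent containing 'who slept' is the RelC spanning 'who slept that a paper that examined suspected'; no single node in the tree dominates exactly the given words.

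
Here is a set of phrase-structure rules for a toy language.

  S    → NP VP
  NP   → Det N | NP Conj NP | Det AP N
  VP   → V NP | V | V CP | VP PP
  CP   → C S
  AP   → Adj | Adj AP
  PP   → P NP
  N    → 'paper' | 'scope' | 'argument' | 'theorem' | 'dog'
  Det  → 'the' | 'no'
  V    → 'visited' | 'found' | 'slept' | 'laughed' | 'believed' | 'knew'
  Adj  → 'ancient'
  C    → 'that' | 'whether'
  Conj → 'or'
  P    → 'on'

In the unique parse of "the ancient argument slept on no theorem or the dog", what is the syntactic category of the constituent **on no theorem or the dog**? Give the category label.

[S [NP [Det the] [AP [Adj ancient]] [N argument]] [VP [VP [V slept]] [PP [P on] [NP [NP [Det no] [N theorem]] [Conj or] [NP [Det the] [N dog]]]]]]
The span 'on no theorem or the dog' is the PP node built by PP → P NP.

PP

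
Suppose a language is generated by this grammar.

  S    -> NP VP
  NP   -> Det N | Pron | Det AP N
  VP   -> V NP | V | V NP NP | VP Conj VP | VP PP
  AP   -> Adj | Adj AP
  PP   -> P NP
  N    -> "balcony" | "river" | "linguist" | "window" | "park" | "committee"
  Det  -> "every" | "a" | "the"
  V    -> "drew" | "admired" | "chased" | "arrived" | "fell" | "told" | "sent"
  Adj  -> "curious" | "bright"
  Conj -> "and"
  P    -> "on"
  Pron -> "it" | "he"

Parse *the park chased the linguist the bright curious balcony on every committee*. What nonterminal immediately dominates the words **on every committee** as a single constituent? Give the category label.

[S [NP [Det the] [N park]] [VP [VP [V chased] [NP [Det the] [N linguist]] [NP [Det the] [AP [Adj bright] [AP [Adj curious]]] [N balcony]]] [PP [P on] [NP [Det every] [N committee]]]]]
The span 'on every committee' is the PP node built by PP → P NP.

PP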